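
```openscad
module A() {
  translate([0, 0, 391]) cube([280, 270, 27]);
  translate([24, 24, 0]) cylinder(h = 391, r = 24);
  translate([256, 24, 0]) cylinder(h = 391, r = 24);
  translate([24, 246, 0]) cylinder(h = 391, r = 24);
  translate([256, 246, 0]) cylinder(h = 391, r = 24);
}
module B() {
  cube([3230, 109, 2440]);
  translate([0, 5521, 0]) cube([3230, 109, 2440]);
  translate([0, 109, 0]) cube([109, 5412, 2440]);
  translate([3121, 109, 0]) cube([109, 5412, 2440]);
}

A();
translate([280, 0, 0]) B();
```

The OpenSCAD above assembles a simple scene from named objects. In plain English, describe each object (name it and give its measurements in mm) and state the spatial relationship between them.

A is a four-legged stool. The seat is a 280×270×27 mm slab whose top surface is at z = 418 mm; four round legs, each 48 mm in diameter, run from the floor (z = 0) to the underside of the seat, each leg's axis is inset half a diameter from the nearest pair of seat edges (so the leg's bounding box is flush with the corner).

B is the wall frame of a small rectangular building: four walls, each 2440 mm tall and 109 mm thick, enclosing a footprint 3230 mm (x) by 5630 mm (y) outside-to-outside, with no floor or roof. The front and back walls (the −y and +y sides) span the full width; the two side walls fit between them.

The house frame is against the stool's +x side, with their −y faces flush.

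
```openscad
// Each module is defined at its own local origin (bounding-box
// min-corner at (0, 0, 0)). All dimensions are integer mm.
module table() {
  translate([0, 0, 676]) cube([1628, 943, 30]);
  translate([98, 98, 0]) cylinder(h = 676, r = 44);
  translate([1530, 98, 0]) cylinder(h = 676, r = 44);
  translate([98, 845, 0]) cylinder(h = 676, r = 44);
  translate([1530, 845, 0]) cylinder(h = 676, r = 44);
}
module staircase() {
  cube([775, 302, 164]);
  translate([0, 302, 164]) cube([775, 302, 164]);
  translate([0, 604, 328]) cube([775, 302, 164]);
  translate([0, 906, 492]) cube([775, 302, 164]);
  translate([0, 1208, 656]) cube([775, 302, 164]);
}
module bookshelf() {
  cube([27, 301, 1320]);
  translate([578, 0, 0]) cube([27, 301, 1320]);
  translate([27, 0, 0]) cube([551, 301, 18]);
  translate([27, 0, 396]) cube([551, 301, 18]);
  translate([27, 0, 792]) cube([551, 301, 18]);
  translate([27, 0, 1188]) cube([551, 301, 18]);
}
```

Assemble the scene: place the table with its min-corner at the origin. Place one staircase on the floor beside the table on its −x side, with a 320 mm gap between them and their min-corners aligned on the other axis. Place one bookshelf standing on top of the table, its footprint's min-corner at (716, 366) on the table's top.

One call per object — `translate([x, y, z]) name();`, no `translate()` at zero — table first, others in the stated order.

table();
translate([-1095, 0, 0]) staircase();
translate([716, 366, 706]) bookshelf();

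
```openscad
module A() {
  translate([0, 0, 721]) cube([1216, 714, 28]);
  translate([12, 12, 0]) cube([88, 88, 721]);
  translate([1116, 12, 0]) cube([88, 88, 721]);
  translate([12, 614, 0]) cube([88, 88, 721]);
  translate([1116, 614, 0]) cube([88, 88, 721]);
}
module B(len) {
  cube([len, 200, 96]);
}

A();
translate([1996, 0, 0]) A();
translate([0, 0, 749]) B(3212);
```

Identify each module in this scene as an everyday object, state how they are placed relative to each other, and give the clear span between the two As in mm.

A is a table. B is a beam. A beam spans the tops of two tables. The clear span between the two tables is 780 mm.

Second table starts at x = 1996; first ends at x = 1216; clear span = 1996 − 1216 = 780 mm.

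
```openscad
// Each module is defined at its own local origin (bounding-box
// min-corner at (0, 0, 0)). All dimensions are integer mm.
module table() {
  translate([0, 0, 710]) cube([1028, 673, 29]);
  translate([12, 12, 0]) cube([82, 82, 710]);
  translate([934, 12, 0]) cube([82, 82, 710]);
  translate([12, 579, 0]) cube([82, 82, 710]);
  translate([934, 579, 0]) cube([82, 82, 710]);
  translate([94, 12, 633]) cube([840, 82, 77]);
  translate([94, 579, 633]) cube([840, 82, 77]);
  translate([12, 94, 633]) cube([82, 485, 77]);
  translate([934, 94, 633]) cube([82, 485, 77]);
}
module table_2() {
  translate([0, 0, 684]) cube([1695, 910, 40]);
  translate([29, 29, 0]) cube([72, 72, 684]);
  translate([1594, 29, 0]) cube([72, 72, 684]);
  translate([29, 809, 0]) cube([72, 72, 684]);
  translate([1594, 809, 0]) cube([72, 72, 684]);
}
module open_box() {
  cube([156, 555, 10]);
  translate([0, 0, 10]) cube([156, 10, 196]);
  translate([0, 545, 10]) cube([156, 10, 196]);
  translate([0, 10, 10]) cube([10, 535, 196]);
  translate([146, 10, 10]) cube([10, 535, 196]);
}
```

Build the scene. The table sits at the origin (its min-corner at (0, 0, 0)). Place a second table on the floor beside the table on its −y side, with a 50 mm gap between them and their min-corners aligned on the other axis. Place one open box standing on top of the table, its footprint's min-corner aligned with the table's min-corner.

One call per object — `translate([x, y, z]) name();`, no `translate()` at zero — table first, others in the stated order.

table();
translate([0, -960, 0]) table_2();
translate([0, 0, 739]) open_box();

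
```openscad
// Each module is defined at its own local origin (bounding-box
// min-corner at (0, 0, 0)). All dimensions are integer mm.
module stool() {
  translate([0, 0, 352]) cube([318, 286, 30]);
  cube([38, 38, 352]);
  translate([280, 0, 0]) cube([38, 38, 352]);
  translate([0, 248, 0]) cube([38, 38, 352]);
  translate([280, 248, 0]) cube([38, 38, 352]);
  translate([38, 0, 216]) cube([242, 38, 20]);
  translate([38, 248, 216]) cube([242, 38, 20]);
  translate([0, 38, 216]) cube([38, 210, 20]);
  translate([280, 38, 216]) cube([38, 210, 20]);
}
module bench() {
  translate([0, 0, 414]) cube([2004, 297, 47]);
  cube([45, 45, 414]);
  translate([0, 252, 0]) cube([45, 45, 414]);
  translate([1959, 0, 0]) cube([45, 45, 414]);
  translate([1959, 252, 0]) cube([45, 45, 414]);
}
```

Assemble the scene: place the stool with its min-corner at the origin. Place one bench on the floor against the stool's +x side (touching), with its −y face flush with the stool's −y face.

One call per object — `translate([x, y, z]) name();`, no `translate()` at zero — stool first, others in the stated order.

stool();
translate([318, 0, 0]) bench();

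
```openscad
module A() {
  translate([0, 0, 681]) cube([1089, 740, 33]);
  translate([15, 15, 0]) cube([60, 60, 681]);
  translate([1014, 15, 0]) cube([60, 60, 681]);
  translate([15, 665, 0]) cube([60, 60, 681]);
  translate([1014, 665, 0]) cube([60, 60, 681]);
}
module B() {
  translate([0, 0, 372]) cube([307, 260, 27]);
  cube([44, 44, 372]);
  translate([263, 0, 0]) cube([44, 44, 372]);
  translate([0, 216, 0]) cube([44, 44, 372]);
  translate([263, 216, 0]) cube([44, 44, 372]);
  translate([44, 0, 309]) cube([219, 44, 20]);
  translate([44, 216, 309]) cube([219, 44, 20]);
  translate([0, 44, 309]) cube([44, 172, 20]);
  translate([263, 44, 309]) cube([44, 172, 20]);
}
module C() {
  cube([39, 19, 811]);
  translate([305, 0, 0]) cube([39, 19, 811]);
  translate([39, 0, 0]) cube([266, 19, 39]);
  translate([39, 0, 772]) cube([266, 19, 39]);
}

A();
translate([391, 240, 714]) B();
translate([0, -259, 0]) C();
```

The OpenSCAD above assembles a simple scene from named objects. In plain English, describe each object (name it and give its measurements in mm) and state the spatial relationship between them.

A is a table with a 1089×740 mm rectangular top, 33 mm thick, top surface at z = 714 mm, supported by four 60×60 mm square legs, each inset 15 mm from the nearest pair of top edges, running from the floor.

B is a four-legged stool. The seat is 307×260 mm, 27 mm thick, top at z = 399 mm. It stands on four square legs, each 44×44 mm in cross-section, from z = 0 to the seat underside, each flush with a corner of the seat. Four stretchers, 44 mm wide and 20 mm tall, connect adjacent legs with their undersides at z = 309 mm, each running between the inner faces of the legs it joins and aligned with the legs' outer faces on the other axis.

C is a rectangular picture frame lying in the x–z plane (depth along y). The opening is 266 mm wide (x) by 733 mm tall (z), surrounded by a border 39 mm wide on all four sides. The frame is 19 mm deep and is made of two full-height vertical stiles with two horizontal rails fitted between them.

The stool is on top of the table, centred. The picture frame is on the floor beside the table on its −y side.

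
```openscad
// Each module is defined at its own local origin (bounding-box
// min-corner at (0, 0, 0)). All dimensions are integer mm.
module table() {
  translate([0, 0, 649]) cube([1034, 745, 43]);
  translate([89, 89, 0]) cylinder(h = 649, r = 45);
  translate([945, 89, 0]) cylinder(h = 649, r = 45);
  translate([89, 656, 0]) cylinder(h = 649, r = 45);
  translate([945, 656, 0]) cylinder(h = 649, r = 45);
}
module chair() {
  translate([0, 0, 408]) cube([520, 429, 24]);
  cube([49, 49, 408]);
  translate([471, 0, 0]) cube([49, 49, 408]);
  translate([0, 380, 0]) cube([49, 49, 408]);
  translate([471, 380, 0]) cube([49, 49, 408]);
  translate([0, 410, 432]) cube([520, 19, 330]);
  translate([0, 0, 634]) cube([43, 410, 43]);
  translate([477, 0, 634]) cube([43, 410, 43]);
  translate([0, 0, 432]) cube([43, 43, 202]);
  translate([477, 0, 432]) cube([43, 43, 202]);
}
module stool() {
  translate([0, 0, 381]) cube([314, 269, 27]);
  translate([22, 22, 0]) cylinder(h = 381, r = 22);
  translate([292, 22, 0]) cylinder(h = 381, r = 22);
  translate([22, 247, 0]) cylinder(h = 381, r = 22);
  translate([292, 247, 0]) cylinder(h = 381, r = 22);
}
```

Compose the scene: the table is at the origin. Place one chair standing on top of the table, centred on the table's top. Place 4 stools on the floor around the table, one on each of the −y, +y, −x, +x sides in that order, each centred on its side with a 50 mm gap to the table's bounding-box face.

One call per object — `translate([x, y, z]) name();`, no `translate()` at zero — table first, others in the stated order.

table();
translate([257, 158, 692]) chair();
translate([360, -319, 0]) stool();
translate([360, 795, 0]) stool();
translate([-364, 238, 0]) stool();
translate([1084, 238, 0]) stool();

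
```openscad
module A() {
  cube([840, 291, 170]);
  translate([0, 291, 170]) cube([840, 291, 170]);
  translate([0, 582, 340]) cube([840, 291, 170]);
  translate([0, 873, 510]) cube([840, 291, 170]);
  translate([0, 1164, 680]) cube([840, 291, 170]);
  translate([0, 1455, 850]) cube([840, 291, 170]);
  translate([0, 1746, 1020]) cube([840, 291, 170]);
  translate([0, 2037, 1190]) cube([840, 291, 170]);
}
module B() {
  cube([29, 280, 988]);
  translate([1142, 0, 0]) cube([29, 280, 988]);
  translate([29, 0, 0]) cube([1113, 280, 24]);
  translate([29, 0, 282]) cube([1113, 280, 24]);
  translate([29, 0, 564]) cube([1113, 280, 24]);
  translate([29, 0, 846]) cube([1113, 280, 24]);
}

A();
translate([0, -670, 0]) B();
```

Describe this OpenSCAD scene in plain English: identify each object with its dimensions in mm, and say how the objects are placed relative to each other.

A is a straight staircase of 8 solid steps. Each step is 840 mm wide (x), 291 mm deep (y, the going) and 170 mm tall (the rise). The first step rests on the floor; each subsequent step sits one going further in +y and one rise higher in +z, directly behind and above the previous step with no overlap.

B is an open bookshelf. Two side panels, each 29 mm thick, 280 mm deep and 988 mm tall, stand 1171 mm apart (outside-to-outside). Between them sit 4 shelves, each 24 mm thick and 280 mm deep, spanning the full gap between the sides. The bottom shelf rests on the floor (its underside at z = 0) and the clear gap between one shelf's top and the next shelf's underside is 258 mm.

The bookshelf is on the floor beside the staircase on its −y side.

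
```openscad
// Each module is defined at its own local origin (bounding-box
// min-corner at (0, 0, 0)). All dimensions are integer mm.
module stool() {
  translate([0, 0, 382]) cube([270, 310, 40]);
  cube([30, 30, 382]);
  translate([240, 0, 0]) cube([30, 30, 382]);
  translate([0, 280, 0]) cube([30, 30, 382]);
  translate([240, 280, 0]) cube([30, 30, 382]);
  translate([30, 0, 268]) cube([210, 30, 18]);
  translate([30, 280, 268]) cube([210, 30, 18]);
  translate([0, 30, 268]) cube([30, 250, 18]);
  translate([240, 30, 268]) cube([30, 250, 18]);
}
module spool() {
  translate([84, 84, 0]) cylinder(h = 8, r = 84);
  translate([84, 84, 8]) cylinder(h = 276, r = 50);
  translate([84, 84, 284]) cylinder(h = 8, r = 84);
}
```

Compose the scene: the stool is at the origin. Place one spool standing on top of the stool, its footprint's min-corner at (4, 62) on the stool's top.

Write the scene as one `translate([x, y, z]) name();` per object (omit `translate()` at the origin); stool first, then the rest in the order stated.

stool();
translate([4, 62, 422]) spool();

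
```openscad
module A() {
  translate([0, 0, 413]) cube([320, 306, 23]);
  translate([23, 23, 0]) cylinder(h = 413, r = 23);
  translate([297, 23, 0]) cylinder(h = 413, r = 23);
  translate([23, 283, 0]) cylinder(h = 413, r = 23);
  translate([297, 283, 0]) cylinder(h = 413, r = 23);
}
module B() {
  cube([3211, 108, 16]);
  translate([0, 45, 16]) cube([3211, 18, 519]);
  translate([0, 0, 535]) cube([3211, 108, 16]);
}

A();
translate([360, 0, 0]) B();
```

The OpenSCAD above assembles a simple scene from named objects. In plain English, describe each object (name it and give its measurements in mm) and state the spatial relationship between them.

A is a four-legged stool. The seat is 320×306 mm, 23 mm thick, top at z = 436 mm. It stands on four round legs, each 46 mm in diameter, from z = 0 to the seat underside, each leg's axis is inset half a diameter from the nearest pair of seat edges (so the leg's bounding box is flush with the corner).

B is an I-beam lying along x, 3211 mm long. Overall section height 551 mm. Two flanges 108 mm wide (y) and 16 mm thick, one on the floor and one at the top; a web 18 mm thick runs between them, centred on the flange width.

The I-beam is on the floor beside the stool on its +x side.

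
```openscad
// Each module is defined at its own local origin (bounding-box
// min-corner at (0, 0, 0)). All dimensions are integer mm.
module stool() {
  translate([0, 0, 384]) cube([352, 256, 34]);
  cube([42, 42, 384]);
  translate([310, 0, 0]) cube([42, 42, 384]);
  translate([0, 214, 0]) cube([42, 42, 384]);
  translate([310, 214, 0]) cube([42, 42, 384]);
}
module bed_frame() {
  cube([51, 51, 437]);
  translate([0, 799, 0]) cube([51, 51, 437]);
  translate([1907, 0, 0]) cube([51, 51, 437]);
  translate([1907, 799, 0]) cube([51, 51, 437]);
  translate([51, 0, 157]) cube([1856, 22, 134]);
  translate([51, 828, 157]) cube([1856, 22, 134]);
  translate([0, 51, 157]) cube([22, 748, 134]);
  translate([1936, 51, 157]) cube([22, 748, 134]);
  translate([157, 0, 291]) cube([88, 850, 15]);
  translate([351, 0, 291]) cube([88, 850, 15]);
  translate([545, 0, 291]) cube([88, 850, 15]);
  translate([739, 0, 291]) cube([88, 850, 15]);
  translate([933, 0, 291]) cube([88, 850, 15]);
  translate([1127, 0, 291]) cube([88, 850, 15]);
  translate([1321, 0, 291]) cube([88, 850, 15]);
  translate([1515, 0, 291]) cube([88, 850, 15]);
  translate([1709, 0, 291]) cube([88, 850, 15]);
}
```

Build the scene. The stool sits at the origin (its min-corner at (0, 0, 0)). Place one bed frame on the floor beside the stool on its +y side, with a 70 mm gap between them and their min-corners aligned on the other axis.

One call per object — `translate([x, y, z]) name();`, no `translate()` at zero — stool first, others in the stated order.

stool();
translate([0, 326, 0]) bed_frame();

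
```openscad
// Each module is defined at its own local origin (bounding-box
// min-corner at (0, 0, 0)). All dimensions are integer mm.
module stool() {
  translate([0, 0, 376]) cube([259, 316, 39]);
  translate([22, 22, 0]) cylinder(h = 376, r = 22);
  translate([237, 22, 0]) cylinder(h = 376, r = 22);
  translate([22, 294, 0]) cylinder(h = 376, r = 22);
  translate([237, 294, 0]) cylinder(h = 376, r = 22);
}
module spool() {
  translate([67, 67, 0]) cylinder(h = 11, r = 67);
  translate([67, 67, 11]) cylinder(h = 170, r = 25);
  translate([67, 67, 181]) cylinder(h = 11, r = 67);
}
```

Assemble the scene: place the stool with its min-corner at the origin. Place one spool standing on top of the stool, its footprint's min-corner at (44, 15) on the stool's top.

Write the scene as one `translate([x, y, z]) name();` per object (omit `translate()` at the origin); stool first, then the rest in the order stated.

stool();
translate([44, 15, 415]) spool();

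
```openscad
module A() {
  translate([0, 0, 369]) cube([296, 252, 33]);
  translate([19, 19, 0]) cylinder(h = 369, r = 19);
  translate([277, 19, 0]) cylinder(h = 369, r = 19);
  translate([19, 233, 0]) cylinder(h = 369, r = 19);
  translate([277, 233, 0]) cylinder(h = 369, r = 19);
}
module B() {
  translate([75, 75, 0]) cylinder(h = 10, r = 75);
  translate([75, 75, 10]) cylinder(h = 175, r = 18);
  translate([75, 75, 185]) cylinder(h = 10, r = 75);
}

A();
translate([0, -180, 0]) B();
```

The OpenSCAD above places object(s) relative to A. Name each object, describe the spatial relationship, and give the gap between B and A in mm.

The spool's nearest face is 30 mm from the stool's −y face.

A is a stool. B is a spool. The spool is on the floor beside the stool on its −y side. The gap between the spool and the stool is 30 mm.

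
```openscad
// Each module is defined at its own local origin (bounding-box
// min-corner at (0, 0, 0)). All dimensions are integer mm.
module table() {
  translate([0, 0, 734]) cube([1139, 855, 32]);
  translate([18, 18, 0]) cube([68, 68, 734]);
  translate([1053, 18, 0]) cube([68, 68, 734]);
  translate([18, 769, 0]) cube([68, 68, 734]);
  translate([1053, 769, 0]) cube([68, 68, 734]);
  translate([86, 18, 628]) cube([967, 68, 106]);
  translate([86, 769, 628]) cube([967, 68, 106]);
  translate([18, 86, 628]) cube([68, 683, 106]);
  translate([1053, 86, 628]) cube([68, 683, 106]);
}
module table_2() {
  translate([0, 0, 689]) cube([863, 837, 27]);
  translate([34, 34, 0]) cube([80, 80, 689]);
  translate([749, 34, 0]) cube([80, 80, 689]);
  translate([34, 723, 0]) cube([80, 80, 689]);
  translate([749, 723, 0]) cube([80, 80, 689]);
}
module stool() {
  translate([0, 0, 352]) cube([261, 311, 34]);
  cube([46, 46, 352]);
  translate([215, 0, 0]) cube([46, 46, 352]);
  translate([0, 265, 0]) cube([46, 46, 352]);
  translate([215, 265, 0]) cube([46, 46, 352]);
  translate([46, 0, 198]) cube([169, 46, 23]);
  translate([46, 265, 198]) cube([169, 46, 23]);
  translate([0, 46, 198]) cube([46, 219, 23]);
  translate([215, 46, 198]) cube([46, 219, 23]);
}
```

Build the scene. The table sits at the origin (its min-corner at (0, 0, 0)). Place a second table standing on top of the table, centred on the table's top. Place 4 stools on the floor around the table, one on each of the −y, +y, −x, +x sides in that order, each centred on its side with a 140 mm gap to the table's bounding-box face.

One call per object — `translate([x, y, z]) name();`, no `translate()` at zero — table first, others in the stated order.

table();
translate([138, 9, 766]) table_2();
translate([439, -451, 0]) stool();
translate([439, 995, 0]) stool();
translate([-401, 272, 0]) stool();
translate([1279, 272, 0]) stool();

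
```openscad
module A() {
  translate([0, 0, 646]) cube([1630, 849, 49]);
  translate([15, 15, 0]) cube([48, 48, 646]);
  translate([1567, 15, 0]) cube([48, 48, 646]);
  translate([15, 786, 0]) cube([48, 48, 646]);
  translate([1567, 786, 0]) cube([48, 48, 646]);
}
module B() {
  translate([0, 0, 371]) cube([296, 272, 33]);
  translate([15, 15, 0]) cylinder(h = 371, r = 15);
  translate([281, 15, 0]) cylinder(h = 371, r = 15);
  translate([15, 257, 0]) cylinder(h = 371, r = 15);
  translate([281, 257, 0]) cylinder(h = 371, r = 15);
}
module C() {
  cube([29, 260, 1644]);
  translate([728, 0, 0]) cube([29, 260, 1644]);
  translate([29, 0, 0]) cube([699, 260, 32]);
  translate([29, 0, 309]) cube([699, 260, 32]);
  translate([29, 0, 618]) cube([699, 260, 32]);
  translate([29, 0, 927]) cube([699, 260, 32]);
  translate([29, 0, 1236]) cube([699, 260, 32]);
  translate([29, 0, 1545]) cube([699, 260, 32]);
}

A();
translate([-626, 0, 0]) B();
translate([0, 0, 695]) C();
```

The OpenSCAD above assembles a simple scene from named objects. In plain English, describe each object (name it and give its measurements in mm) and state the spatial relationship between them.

A is a table with a 1630×849 mm rectangular top, 49 mm thick, top surface at z = 695 mm, supported by four 48×48 mm square legs, each inset 15 mm from the nearest pair of top edges, running from the floor.

B is a four-legged stool. The seat is a 296×272×33 mm slab whose top surface is at z = 404 mm; four round legs, each 30 mm in diameter, run from the floor (z = 0) to the underside of the seat, each leg's axis is inset half a diameter from the nearest pair of seat edges (so the leg's bounding box is flush with the corner).

C is a bookshelf 757 mm wide overall, 260 mm deep and 1644 mm tall. The two sides are 29 mm thick vertical panels. 6 horizontal shelves of 32 mm thickness span between the inner faces of the sides; the lowest shelf sits on the floor and shelves are stacked with a clear vertical gap of 277 mm between each pair.

The stool is on the floor beside the table on its −x side. The bookshelf is on top of the table.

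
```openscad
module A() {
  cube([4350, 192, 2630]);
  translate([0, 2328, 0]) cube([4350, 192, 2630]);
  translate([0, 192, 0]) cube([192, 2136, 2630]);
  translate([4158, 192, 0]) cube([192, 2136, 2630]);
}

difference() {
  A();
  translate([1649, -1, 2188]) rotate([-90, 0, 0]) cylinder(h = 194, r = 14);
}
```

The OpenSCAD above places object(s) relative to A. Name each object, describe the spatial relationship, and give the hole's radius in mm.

The subtracted cylinder has r = 14 mm.

A is a house frame. The house frame has a circular hole through its front wall. The hole's radius is 14 mm.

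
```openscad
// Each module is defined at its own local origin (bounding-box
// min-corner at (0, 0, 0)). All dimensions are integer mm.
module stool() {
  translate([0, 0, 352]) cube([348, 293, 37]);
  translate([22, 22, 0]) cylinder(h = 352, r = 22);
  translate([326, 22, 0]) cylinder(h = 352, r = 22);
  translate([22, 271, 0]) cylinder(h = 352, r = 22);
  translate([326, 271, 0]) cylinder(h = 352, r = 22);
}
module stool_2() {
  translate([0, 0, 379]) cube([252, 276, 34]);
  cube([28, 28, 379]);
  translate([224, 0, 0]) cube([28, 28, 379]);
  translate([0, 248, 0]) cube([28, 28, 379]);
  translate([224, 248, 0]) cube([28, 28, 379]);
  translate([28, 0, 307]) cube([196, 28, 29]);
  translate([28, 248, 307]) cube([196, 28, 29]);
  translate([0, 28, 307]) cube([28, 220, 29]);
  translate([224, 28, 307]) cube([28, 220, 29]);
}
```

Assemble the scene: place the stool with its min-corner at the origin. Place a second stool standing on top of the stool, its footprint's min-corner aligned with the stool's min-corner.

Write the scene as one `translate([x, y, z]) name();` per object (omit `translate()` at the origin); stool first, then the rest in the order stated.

stool();
translate([0, 0, 389]) stool_2();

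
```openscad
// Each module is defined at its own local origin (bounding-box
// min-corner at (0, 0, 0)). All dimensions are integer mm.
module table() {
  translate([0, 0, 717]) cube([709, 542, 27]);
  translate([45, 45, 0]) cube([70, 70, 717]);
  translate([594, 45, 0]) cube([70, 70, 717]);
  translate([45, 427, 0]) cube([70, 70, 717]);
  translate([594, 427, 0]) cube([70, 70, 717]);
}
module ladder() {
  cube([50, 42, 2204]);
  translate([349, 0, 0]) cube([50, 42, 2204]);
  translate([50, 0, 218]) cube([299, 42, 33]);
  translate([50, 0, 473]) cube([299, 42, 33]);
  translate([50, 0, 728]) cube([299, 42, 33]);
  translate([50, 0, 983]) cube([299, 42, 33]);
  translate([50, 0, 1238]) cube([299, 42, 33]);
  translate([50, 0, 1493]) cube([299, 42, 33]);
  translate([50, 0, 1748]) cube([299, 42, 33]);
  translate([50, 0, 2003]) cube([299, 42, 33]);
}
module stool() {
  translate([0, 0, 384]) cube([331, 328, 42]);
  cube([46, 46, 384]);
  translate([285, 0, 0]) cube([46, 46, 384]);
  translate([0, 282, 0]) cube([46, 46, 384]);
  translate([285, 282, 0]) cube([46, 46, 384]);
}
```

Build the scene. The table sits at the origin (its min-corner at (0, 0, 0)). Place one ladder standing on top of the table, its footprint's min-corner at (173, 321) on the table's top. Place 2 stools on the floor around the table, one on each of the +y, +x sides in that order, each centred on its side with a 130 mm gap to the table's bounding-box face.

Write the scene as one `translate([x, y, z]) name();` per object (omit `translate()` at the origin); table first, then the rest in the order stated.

table();
translate([173, 321, 744]) ladder();
translate([189, 672, 0]) stool();
translate([839, 107, 0]) stool();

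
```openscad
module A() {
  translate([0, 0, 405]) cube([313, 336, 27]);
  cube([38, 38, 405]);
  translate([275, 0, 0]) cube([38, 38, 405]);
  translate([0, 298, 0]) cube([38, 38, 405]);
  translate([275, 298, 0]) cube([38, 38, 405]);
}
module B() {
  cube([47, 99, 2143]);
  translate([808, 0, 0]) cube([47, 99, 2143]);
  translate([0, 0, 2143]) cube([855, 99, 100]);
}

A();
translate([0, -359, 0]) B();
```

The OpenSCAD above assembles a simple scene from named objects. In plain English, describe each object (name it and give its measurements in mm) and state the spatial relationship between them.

A is a four-legged stool. The seat is a 313×336×27 mm slab whose top surface is at z = 432 mm; four square legs, each 38×38 mm in cross-section, run from the floor (z = 0) to the underside of the seat, each flush with a corner of the seat.

B is a rectangular door frame: two vertical jambs of 47×99 mm section, 2143 mm tall, with a clear opening 761 mm wide between their inner faces. A header 100 mm tall and 99 mm deep lies on top of the jambs and spans the full outside width.

The door frame is on the floor beside the stool on its −y side.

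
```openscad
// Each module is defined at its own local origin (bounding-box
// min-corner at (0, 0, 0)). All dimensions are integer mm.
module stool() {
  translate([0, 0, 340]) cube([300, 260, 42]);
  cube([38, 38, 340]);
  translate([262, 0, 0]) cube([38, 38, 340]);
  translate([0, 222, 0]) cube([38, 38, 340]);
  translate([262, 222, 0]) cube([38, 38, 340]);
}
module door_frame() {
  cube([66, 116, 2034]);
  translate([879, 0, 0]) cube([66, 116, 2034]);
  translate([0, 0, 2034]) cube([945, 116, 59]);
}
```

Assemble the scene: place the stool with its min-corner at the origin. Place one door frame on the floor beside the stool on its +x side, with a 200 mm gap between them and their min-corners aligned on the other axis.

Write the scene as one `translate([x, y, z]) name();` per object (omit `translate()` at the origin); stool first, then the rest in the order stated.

stool();
translate([500, 0, 0]) door_frame();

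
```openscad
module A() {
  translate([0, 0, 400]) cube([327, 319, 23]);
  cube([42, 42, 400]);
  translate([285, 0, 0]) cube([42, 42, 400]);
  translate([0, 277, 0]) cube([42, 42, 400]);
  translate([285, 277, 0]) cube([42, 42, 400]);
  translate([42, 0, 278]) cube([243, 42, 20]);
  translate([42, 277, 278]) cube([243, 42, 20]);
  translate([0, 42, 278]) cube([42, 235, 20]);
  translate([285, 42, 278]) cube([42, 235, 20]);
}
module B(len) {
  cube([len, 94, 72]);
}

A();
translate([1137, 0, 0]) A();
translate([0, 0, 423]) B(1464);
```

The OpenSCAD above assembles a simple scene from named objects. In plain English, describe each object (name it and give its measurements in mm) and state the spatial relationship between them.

A is a four-legged stool. The seat is a 327×319×23 mm slab whose top surface is at z = 423 mm; four square legs, each 42×42 mm in cross-section, run from the floor (z = 0) to the underside of the seat, each flush with a corner of the seat. Four stretchers, 42 mm wide and 20 mm tall, connect adjacent legs with their undersides at z = 278 mm, each running between the inner faces of the legs it joins and aligned with the legs' outer faces on the other axis.

B is a rectangular beam 1464 mm long (x), 94 mm deep (y), 72 mm thick (z).

The beam spans the tops of two stools placed 810 mm apart, resting at z = 423 mm.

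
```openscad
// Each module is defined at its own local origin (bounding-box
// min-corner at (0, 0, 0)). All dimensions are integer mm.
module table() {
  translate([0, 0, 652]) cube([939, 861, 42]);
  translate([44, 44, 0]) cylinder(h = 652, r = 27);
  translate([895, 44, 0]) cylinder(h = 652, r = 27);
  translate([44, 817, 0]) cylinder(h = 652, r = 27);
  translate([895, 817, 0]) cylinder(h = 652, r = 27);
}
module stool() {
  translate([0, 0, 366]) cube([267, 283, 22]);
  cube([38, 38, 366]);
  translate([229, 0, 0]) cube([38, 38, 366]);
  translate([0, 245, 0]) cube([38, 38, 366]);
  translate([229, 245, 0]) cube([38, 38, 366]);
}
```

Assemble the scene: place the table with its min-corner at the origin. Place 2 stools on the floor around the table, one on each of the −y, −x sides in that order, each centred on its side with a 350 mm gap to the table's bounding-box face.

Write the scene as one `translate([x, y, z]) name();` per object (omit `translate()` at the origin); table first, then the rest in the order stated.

table();
translate([336, -633, 0]) stool();
translate([-617, 289, 0]) stool();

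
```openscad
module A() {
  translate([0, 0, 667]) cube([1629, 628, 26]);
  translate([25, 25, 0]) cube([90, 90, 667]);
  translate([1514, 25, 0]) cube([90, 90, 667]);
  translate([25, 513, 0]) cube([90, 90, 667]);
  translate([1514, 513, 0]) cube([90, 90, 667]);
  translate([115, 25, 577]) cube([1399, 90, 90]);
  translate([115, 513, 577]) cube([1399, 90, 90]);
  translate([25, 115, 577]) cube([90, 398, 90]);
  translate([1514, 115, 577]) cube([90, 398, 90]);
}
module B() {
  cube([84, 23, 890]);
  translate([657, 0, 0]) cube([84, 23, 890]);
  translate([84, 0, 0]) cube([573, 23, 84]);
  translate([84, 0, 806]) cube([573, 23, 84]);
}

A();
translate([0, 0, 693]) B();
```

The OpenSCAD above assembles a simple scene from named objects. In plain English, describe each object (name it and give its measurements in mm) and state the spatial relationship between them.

A is a table: top 1629 mm (x) × 628 mm (y), 26 mm thick, upper face at z = 693 mm, on four 90×90 mm square legs, each inset 25 mm from the nearest pair of top edges, running from z = 0 to the bottom of the top. Four apron rails, 90 mm thick and 90 mm tall, run between adjacent legs with their top edges flush with the underside of the top and their outer faces flush with the legs' outer faces.

B is a rectangular picture frame lying in the x–z plane (depth along y). The opening is 573 mm wide (x) by 722 mm tall (z), surrounded by a border 84 mm wide on all four sides. The frame is 23 mm deep and is made of two full-height vertical stiles with two horizontal rails fitted between them.

The picture frame is on top of the table.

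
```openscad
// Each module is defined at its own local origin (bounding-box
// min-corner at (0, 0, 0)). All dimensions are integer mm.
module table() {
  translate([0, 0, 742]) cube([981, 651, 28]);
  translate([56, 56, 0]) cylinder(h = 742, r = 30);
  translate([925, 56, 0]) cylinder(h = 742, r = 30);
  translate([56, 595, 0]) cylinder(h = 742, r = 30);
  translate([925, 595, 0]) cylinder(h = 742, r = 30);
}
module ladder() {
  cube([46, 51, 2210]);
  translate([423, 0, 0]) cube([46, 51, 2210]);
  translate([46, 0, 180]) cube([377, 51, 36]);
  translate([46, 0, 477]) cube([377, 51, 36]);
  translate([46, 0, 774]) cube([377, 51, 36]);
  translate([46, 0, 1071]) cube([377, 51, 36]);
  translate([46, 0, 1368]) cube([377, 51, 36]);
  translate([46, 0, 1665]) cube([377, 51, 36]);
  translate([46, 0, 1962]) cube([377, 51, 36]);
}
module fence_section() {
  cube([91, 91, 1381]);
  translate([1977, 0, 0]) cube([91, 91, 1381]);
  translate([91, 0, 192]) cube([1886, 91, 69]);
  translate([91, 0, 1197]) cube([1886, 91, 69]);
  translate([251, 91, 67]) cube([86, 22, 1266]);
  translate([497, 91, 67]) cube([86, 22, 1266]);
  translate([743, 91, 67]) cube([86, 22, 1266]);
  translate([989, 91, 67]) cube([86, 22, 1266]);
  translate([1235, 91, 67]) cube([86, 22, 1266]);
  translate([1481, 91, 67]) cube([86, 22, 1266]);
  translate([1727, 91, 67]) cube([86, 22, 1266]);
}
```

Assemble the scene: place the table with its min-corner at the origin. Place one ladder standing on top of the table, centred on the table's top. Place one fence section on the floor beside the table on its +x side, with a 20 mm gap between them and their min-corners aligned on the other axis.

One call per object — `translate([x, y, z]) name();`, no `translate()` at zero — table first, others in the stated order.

table();
translate([256, 300, 770]) ladder();
translate([1001, 0, 0]) fence_section();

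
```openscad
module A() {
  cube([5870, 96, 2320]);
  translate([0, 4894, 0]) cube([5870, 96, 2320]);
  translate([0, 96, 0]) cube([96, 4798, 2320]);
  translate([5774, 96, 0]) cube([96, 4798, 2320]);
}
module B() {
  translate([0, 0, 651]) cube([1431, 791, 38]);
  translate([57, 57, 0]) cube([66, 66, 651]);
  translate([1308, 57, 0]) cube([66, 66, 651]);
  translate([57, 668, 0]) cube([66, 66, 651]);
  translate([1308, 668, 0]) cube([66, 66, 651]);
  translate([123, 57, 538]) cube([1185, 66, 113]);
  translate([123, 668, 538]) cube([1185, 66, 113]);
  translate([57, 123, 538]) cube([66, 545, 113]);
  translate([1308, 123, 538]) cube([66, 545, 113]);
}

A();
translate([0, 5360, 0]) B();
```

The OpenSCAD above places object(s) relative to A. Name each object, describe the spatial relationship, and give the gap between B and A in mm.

The table's nearest face is 370 mm from the house frame's +y face.

A is a house frame. B is a table. The table is on the floor beside the house frame on its +y side. The gap between the table and the house frame is 370 mm.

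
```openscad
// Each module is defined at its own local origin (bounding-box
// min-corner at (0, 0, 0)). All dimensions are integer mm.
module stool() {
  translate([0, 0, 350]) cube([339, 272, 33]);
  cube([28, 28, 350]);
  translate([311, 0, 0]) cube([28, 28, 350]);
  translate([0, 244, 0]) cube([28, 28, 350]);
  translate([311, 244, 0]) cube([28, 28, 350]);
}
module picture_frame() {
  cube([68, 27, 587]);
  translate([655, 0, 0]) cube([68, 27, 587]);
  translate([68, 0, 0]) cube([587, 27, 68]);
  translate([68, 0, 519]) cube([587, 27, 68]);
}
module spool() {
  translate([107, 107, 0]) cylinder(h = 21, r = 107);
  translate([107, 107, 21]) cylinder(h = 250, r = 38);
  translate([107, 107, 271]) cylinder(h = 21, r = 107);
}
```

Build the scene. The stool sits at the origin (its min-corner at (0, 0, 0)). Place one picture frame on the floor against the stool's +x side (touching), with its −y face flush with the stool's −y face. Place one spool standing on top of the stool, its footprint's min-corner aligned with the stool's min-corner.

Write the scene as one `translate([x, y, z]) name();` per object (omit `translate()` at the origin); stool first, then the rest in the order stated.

stool();
translate([339, 0, 0]) picture_frame();
translate([0, 0, 383]) spool();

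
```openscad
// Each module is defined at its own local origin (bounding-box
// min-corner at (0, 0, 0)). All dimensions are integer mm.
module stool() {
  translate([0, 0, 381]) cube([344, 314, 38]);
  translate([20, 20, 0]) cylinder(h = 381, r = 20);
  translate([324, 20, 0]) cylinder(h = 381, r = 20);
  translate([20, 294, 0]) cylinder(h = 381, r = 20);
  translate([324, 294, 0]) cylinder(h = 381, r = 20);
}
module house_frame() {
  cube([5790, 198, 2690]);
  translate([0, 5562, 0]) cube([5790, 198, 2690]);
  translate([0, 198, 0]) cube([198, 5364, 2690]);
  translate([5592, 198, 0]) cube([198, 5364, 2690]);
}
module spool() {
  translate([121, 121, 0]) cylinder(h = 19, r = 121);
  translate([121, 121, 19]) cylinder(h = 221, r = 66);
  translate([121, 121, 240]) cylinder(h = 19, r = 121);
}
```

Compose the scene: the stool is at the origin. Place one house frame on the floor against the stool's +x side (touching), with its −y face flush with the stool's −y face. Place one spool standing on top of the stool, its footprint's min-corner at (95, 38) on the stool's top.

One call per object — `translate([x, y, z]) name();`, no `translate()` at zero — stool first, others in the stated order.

stool();
translate([344, 0, 0]) house_frame();
translate([95, 38, 419]) spool();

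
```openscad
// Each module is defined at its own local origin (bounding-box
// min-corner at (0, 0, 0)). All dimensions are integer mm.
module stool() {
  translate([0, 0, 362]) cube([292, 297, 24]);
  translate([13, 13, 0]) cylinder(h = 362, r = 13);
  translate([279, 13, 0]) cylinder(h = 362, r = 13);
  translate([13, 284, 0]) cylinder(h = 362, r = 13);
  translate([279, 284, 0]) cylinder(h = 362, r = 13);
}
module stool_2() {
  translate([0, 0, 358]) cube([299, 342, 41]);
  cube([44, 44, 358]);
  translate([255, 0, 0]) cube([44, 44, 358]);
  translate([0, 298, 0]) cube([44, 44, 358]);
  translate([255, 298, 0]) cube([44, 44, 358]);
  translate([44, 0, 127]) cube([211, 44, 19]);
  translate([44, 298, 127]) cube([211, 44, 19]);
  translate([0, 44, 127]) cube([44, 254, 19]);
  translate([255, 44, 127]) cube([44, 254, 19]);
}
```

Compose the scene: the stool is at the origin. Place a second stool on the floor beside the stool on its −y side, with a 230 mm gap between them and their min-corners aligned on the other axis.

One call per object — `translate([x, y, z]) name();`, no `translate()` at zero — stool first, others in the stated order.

stool();
translate([0, -572, 0]) stool_2();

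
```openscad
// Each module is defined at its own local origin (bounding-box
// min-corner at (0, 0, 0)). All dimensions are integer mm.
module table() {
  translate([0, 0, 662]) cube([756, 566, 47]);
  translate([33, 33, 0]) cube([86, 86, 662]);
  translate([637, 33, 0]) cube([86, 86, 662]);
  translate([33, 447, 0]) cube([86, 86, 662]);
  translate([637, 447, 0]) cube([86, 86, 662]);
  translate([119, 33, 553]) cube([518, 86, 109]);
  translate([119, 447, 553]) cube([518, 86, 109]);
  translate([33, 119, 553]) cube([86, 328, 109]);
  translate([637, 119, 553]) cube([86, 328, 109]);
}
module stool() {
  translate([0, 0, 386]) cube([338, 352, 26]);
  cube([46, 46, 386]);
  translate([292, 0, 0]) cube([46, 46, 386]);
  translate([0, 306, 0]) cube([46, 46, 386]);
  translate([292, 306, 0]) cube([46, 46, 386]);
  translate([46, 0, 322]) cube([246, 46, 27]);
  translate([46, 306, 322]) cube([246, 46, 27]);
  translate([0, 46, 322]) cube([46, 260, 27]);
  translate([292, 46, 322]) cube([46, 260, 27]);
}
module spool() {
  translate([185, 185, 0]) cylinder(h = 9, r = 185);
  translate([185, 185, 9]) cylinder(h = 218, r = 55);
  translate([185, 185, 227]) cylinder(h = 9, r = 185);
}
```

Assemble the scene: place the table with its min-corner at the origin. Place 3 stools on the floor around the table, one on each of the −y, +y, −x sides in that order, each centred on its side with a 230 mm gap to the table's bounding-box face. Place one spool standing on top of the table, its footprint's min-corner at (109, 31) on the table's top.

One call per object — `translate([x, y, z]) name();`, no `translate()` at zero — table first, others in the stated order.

table();
translate([209, -582, 0]) stool();
translate([209, 796, 0]) stool();
translate([-568, 107, 0]) stool();
translate([109, 31, 709]) spool();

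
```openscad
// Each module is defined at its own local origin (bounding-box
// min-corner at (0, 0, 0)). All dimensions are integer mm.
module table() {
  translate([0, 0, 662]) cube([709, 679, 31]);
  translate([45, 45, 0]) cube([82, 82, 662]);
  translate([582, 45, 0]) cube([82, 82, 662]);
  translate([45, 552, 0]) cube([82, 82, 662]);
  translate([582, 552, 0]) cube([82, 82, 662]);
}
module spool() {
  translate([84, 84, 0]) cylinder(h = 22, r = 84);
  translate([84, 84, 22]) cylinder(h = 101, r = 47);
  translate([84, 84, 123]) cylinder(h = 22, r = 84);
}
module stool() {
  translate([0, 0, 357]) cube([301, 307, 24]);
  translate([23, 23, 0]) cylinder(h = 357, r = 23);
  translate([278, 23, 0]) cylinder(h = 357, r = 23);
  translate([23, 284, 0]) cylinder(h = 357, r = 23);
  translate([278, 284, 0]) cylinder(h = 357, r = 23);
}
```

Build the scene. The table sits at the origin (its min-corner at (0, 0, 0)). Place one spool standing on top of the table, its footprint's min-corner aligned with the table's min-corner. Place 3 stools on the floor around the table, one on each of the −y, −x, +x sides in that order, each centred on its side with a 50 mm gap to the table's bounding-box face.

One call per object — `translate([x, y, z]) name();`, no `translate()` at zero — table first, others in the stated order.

table();
translate([0, 0, 693]) spool();
translate([204, -357, 0]) stool();
translate([-351, 186, 0]) stool();
translate([759, 186, 0]) stool();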